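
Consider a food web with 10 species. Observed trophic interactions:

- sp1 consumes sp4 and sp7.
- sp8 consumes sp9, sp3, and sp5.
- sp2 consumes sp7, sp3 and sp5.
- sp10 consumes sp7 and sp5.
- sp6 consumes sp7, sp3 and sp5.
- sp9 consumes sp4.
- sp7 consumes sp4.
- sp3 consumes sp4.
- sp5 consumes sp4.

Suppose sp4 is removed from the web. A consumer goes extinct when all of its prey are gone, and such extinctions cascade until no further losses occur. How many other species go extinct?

Remove sp4.
Round 1: sp9 (all prey gone), sp5 (all prey gone), sp7 (all prey gone), sp3 (all prey gone) → extinct.
Round 2: sp1 (all prey gone), sp8 (all prey gone), sp6 (all prey gone), sp10 (all prey gone), sp2 (all prey gone) → extinct.
No further losses. Total secondary extinctions: 9.

9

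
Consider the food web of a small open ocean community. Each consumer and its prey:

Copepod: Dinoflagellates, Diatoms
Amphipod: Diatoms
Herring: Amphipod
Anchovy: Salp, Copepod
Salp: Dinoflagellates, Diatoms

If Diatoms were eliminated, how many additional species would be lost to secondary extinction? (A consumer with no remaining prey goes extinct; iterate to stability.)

2

Remove Diatoms.
Round 1: Amphipod (all prey gone) → extinct.
Round 2: Herring (all prey gone) → extinct.
No further losses. Total secondary extinctions: 2.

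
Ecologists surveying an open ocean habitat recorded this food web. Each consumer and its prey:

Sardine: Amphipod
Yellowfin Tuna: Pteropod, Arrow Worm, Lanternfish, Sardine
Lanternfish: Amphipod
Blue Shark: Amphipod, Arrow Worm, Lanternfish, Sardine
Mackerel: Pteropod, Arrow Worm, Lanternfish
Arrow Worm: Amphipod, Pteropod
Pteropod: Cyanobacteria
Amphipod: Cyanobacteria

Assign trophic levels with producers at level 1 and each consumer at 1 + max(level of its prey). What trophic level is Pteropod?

Trophic level 2

Cyanobacteria is a producer → level 1.
Pteropod eats Cyanobacteria → level 2.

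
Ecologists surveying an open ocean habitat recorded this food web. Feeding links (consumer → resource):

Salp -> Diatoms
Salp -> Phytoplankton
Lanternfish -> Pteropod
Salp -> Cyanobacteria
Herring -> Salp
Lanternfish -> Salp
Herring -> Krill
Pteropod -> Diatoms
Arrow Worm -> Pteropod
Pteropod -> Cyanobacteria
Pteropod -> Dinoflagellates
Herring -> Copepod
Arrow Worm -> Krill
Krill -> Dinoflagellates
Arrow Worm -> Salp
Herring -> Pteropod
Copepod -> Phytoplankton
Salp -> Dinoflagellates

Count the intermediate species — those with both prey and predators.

Intermediate species (has both prey and predators): Pteropod, Salp, Krill, Copepod.
Count: 4.

4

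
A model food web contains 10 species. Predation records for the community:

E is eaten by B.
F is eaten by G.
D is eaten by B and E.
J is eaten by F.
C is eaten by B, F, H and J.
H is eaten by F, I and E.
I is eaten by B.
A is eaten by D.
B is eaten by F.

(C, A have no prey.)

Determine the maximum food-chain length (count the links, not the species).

5 links

One longest chain: C → H → I → B → F → G.
It has 6 species and 5 links.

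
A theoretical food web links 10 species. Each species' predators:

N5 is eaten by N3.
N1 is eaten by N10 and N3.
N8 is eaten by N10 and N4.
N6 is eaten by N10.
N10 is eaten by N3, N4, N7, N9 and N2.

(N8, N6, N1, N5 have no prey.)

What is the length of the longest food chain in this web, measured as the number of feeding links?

One longest chain: N8 → N10 → N3.
It has 3 species and 2 links.

2 links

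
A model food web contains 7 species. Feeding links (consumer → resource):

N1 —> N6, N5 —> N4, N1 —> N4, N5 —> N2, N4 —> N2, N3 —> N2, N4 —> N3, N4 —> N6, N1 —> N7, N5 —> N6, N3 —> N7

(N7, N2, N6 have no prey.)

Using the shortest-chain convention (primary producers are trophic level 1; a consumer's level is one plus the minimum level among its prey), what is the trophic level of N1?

N7 is a producer → level 1.
N1 eats N7 → level 2.

Trophic level 2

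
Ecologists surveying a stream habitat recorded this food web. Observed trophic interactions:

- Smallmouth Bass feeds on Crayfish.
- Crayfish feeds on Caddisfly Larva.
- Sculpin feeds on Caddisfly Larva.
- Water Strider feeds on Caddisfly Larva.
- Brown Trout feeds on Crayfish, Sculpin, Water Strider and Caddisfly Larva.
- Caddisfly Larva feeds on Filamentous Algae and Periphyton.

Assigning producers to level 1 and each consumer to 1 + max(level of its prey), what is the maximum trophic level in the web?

4

Producers (level 1): Filamentous Algae, Periphyton.
Filamentous Algae → Caddisfly Larva → Water Strider → Brown Trout gives Brown Trout level 4.
No species has a prey at level 4, so no species reaches level 5.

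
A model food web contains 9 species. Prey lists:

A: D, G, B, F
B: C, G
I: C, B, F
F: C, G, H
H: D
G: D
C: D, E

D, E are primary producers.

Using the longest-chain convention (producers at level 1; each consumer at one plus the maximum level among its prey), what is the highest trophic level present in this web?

4

Producers (level 1): D, E.
D → C → B → A gives A level 4.
No species has a prey at level 4, so no species reaches level 5.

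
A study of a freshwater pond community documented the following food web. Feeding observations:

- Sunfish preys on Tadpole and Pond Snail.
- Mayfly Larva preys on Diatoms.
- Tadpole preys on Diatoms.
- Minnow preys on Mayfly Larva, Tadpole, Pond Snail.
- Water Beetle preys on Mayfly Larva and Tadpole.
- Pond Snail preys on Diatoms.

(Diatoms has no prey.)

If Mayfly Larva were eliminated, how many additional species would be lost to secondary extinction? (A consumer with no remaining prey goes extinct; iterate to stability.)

Remove Mayfly Larva.
Every predator of it retains at least one other prey: Minnow still has Tadpole, Pond Snail; Water Beetle still has Tadpole.
No consumer loses all prey, so no secondary extinctions occur.

0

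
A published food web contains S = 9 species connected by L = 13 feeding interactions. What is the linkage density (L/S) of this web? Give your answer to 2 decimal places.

L/S = 1.44

There are L = 13 links among S = 9 species.
L/S = 13/9 = 1.4444 ≈ 1.44.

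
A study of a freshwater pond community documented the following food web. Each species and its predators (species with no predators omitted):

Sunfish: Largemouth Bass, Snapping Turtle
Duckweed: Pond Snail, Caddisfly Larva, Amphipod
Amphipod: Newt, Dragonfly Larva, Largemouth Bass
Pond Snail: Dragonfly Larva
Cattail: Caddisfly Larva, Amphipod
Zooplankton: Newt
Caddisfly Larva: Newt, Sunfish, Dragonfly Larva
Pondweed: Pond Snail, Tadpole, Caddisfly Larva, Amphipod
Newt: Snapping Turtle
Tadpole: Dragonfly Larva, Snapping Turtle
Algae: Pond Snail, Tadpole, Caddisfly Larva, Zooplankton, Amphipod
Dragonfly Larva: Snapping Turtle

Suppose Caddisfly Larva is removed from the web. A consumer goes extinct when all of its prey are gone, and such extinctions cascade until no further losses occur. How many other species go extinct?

Remove Caddisfly Larva.
Round 1: Sunfish (all prey gone) → extinct.
No further losses. Total secondary extinctions: 1.

1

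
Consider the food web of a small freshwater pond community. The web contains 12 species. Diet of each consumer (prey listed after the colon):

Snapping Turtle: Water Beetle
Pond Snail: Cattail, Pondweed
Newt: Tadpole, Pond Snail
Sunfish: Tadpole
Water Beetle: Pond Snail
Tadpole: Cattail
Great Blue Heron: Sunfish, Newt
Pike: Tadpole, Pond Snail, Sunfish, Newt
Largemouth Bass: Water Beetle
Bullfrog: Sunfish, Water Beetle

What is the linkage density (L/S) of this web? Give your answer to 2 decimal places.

There are L = 17 links among S = 12 species.
L/S = 17/12 = 1.4167 ≈ 1.42.

L/S = 1.42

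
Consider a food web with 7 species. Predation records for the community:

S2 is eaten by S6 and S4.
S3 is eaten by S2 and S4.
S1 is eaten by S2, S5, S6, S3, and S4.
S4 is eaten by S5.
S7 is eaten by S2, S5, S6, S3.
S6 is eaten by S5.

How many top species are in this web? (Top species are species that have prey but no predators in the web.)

1

Top species (has prey, but nothing eats it): S5.
Count: 1.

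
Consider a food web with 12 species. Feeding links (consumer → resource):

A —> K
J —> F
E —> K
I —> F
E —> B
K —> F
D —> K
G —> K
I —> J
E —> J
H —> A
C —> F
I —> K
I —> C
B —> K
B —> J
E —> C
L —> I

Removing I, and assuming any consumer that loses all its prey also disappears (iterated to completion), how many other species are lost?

1

Remove I.
Round 1: L (all prey gone) → extinct.
No further losses. Total secondary extinctions: 1.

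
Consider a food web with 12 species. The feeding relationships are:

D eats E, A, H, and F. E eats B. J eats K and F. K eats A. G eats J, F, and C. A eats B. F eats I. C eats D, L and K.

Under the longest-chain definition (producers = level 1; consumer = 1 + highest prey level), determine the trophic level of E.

Trophic level 2

B is a producer → level 1.
E eats B → level 2.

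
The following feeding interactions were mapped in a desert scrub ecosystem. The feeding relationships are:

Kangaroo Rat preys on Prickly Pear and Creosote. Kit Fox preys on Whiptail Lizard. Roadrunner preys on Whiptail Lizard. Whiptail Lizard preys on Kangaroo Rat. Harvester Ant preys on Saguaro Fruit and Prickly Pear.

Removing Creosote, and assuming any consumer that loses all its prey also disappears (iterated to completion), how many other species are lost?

Remove Creosote.
Every predator of it retains at least one other prey: Kangaroo Rat still has Prickly Pear.
No consumer loses all prey, so no secondary extinctions occur.

0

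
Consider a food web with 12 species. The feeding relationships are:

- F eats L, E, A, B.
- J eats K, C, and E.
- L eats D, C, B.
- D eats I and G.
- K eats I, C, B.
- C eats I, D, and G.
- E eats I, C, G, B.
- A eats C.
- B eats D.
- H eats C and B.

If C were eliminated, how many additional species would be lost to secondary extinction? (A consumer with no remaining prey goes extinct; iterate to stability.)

1

Remove C.
Round 1: A (all prey gone) → extinct.
No further losses. Total secondary extinctions: 1.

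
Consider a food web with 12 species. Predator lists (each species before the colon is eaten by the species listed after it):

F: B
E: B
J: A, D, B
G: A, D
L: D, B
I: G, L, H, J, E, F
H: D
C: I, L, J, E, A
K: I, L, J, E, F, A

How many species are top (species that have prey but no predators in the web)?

3

Top species (has prey, but nothing eats it): A, D, B.
Count: 3.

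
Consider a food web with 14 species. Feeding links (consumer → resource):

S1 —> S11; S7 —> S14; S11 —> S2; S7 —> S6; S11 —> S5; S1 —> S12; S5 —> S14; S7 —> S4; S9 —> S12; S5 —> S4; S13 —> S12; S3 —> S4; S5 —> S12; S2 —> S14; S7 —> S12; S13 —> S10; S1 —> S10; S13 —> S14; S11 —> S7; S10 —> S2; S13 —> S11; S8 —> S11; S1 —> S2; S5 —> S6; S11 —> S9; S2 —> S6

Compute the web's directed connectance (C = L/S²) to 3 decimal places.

C = 0.133

The web has S = 14 species and L = 26 feeding links.
C = L / S² = 26 / 196 = 0.1327 ≈ 0.133.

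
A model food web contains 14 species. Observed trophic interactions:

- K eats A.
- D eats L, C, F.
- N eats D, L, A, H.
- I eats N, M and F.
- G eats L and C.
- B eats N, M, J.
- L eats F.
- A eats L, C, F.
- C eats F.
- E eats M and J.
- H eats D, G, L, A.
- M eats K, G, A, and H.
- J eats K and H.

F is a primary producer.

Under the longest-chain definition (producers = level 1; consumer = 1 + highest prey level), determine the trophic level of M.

F is a producer → level 1.
C eats F → level 2.
A eats C (level 2); other prey at levels: F 1, L 2 → level 3.
K eats A → level 4.
M eats K (level 4); other prey at levels: A 3, G 3, H 4 → level 5.

Trophic level 5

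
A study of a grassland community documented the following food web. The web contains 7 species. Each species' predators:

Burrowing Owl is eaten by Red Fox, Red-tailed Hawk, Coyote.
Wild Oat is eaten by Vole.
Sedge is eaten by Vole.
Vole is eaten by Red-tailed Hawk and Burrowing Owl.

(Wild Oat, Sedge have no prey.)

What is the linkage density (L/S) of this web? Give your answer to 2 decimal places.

There are L = 7 links among S = 7 species.
L/S = 7/7 = 1.0000 ≈ 1.00.

L/S = 1.00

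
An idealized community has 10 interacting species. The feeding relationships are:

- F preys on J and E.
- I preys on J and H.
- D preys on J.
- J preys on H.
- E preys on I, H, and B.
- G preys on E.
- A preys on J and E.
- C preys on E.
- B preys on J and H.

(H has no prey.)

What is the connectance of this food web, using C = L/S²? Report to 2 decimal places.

The web has S = 10 species and L = 15 feeding links.
C = L / S² = 15 / 100 = 0.1500 ≈ 0.15.

C = 0.15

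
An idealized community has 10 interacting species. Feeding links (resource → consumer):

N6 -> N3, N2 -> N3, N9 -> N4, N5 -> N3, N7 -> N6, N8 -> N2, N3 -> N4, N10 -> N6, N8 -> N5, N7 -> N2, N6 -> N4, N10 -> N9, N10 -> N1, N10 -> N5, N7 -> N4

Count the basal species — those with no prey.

3

Basal species (no prey listed): N10, N8, N7.
Count: 3.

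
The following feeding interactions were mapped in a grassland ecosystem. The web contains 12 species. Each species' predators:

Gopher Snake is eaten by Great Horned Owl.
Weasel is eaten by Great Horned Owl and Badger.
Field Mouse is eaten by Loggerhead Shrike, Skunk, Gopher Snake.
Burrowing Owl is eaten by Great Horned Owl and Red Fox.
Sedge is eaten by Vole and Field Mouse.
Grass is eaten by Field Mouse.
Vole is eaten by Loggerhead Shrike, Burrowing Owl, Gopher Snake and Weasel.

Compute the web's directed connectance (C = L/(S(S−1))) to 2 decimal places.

The web has S = 12 species and L = 15 feeding links.
C = L / (S(S−1)) = 15 / 132 = 0.1136 ≈ 0.11.

C = 0.11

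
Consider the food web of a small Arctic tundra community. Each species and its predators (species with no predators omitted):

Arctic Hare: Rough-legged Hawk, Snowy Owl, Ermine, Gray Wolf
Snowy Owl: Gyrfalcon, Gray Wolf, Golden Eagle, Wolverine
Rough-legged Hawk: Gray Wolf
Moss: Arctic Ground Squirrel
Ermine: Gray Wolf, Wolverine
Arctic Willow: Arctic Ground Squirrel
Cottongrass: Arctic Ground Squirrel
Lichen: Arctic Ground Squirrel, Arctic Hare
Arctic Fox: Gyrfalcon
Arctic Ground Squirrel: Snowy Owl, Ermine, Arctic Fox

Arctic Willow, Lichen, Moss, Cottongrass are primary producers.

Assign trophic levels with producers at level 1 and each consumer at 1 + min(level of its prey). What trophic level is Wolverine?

Trophic level 4

Arctic Willow is a producer → level 1.
Arctic Ground Squirrel eats Arctic Willow → level 2.
Ermine eats Arctic Ground Squirrel → level 3.
Wolverine eats Ermine → level 4.
No prey of Wolverine is below level 3, so 4 is the minimum.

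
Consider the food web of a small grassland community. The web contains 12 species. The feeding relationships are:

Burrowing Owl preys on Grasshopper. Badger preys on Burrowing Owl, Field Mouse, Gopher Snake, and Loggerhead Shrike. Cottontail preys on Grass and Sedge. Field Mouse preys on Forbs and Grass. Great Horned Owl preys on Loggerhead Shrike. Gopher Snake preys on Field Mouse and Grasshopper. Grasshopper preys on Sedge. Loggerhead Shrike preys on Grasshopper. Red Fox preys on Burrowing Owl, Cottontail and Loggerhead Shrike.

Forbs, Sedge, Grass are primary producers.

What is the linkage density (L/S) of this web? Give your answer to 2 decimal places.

There are L = 17 links among S = 12 species.
L/S = 17/12 = 1.4167 ≈ 1.42.

L/S = 1.42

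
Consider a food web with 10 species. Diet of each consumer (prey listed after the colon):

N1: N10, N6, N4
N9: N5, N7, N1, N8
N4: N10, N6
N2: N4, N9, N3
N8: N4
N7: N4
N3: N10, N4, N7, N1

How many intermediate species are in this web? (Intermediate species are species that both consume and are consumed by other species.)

Intermediate species (has both prey and predators): N4, N7, N1, N8, N9, N3.
Count: 6.

6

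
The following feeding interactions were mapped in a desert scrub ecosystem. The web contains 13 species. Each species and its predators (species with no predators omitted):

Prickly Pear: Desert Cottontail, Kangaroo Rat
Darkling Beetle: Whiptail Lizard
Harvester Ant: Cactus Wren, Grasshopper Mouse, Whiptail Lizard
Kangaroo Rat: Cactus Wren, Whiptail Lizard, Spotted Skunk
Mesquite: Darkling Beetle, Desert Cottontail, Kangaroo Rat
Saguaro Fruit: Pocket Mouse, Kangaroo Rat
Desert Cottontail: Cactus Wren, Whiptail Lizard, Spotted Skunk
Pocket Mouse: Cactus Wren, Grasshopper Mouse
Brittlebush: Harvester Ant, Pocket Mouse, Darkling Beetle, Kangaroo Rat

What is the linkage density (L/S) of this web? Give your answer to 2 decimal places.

There are L = 23 links among S = 13 species.
L/S = 23/13 = 1.7692 ≈ 1.77.

L/S = 1.77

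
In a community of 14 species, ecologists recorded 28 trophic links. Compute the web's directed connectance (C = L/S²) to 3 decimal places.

C = 0.143

The web has S = 14 species and L = 28 feeding links.
C = L / S² = 28 / 196 = 0.1429 ≈ 0.143.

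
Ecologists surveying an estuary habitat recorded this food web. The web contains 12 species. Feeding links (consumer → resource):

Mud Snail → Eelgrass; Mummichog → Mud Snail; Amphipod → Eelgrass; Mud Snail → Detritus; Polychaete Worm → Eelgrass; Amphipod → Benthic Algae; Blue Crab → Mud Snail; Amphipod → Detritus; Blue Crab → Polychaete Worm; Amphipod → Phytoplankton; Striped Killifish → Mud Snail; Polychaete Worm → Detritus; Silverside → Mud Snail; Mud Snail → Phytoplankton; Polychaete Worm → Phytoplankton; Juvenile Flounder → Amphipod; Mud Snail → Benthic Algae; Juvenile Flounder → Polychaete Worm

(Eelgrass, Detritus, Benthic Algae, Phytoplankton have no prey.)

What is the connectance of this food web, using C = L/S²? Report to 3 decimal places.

The web has S = 12 species and L = 18 feeding links.
C = L / S² = 18 / 144 = 0.1250 ≈ 0.125.

C = 0.125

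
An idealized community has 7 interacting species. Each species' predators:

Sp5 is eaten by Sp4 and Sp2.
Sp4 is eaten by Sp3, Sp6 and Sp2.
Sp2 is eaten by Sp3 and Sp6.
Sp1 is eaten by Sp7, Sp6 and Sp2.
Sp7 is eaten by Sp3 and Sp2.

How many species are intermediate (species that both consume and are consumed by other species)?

3

Intermediate species (has both prey and predators): Sp4, Sp7, Sp2.
Count: 3.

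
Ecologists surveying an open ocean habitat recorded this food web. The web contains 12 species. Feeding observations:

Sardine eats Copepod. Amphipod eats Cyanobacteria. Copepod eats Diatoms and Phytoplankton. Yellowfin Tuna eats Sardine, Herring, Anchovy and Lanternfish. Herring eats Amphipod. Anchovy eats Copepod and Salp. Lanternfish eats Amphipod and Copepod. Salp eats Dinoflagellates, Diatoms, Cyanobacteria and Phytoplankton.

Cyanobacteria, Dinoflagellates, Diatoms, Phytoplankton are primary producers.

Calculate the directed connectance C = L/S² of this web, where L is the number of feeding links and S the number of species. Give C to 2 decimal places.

The web has S = 12 species and L = 17 feeding links.
C = L / S² = 17 / 144 = 0.1181 ≈ 0.12.

C = 0.12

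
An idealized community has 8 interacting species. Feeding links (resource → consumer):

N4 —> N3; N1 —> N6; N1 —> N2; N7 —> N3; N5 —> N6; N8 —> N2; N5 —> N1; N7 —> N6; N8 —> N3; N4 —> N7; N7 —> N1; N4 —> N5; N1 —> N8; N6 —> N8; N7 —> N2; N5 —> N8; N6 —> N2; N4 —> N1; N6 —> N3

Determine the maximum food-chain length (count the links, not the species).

One longest chain: N4 → N5 → N1 → N6 → N8 → N3.
It has 6 species and 5 links.

5 links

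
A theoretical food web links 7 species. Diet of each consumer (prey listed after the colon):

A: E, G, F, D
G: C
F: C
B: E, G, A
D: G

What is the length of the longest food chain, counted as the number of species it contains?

5 species

One longest chain: C → G → D → A → B.
It has 5 species and 4 links.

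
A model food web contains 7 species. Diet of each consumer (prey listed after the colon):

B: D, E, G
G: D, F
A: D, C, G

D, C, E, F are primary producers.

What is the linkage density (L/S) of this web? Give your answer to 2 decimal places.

L/S = 1.14

There are L = 8 links among S = 7 species.
L/S = 8/7 = 1.1429 ≈ 1.14.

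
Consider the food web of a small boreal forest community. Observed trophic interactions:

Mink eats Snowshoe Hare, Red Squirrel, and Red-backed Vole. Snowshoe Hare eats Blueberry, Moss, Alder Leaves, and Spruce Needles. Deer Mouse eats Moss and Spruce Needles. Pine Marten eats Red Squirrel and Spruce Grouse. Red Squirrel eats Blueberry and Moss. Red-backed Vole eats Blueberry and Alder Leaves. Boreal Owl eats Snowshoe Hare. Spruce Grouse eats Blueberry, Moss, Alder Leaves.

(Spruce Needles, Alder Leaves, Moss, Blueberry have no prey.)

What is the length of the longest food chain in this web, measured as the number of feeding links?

2 links

One longest chain: Moss → Red Squirrel → Pine Marten.
It has 3 species and 2 links.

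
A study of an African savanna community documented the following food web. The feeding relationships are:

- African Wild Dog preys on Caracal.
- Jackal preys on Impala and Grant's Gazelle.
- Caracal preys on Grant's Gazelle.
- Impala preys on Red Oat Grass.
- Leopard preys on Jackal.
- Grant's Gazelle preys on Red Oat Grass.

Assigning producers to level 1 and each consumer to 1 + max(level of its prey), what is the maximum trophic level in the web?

Producers (level 1): Red Oat Grass.
Red Oat Grass → Impala → Jackal → Leopard gives Leopard level 4.
No species has a prey at level 4, so no species reaches level 5.

4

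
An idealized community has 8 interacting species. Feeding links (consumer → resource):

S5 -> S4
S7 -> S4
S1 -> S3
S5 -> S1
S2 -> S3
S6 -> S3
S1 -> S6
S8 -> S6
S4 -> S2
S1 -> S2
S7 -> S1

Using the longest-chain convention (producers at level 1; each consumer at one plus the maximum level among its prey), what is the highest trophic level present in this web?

4

Producers (level 1): S3.
S3 → S2 → S1 → S7 gives S7 level 4.
No species has a prey at level 4, so no species reaches level 5.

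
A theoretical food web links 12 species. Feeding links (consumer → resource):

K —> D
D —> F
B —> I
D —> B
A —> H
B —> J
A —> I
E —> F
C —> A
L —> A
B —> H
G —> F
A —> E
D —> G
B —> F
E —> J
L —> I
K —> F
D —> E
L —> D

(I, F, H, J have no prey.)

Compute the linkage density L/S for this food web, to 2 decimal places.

L/S = 1.67

There are L = 20 links among S = 12 species.
L/S = 20/12 = 1.6667 ≈ 1.67.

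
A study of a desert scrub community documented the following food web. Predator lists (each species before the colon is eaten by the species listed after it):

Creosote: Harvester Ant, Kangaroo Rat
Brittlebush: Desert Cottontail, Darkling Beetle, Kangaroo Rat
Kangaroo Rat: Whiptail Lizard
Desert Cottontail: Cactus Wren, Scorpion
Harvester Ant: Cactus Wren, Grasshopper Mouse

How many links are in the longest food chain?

One longest chain: Brittlebush → Desert Cottontail → Cactus Wren.
It has 3 species and 2 links.

2 links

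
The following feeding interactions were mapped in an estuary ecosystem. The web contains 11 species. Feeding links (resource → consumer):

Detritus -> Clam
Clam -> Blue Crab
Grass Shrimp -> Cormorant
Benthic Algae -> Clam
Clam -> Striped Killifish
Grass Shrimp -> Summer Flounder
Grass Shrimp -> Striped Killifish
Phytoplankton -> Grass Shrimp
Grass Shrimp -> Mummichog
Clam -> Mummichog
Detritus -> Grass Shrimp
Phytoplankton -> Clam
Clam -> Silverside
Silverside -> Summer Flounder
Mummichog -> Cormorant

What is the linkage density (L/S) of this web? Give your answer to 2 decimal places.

There are L = 15 links among S = 11 species.
L/S = 15/11 = 1.3636 ≈ 1.36.

L/S = 1.36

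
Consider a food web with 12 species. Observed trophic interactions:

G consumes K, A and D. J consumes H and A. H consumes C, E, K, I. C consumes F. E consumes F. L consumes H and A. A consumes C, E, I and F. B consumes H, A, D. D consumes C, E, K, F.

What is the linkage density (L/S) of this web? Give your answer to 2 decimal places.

L/S = 2.00

There are L = 24 links among S = 12 species.
L/S = 24/12 = 2.0000 ≈ 2.00.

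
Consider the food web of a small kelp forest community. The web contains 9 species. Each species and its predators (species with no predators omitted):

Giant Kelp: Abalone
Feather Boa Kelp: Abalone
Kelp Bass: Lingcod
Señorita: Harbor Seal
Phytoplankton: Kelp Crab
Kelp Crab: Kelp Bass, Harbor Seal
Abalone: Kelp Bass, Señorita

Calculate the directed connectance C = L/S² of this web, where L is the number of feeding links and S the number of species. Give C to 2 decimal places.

C = 0.11

The web has S = 9 species and L = 9 feeding links.
C = L / S² = 9 / 81 = 0.1111 ≈ 0.11.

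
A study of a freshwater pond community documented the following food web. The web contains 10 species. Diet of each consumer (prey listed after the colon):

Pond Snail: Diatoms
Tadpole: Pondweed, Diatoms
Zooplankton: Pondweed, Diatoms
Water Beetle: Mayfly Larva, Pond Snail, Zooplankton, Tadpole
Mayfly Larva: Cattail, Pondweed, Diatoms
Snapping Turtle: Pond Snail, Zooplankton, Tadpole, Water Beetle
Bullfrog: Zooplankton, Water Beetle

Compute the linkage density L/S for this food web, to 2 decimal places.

There are L = 18 links among S = 10 species.
L/S = 18/10 = 1.8000 ≈ 1.80.

L/S = 1.80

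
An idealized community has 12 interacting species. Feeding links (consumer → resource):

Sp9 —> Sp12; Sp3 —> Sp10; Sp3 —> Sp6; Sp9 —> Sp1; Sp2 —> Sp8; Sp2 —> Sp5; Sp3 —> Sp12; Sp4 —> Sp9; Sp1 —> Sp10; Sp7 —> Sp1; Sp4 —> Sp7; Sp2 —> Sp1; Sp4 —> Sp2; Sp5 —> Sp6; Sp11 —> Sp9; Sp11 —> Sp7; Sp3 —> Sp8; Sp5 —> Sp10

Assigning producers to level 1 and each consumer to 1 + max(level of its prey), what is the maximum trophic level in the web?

4

Producers (level 1): Sp12, Sp8, Sp10, Sp6.
Sp10 → Sp1 → Sp7 → Sp11 gives Sp11 level 4.
No species has a prey at level 4, so no species reaches level 5.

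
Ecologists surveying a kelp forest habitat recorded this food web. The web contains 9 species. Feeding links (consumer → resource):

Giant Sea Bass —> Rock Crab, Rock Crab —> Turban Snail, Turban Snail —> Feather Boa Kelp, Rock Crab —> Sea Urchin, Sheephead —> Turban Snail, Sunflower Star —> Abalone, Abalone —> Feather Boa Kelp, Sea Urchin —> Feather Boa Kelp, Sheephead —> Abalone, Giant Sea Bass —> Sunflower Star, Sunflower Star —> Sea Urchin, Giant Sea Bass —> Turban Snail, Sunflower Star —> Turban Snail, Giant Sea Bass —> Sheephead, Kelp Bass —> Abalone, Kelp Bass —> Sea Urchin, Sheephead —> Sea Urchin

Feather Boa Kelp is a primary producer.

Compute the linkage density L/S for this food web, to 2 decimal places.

L/S = 1.89

There are L = 17 links among S = 9 species.
L/S = 17/9 = 1.8889 ≈ 1.89.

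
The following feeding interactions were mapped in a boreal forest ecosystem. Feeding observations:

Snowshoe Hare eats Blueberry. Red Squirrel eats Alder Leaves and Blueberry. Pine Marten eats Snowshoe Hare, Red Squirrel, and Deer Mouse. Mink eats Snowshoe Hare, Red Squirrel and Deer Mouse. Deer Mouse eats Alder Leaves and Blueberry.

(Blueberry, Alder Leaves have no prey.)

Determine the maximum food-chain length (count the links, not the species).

2 links

One longest chain: Blueberry → Red Squirrel → Mink.
It has 3 species and 2 links.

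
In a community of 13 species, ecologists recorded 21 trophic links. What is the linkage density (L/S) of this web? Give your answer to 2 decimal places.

There are L = 21 links among S = 13 species.
L/S = 21/13 = 1.6154 ≈ 1.62.

L/S = 1.62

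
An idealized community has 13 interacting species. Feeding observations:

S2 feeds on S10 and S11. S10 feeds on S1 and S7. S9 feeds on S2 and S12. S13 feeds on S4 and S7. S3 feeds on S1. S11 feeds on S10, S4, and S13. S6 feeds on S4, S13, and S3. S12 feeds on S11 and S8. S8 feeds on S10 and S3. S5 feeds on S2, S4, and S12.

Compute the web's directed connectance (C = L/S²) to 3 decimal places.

The web has S = 13 species and L = 22 feeding links.
C = L / S² = 22 / 169 = 0.1302 ≈ 0.130.

C = 0.130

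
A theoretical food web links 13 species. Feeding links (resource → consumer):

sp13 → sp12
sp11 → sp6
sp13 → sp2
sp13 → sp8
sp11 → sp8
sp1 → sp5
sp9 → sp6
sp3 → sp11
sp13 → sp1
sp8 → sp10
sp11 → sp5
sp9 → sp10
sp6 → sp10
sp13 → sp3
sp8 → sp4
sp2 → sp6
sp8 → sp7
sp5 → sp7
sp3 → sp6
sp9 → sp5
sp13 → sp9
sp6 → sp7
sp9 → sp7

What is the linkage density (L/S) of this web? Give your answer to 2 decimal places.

There are L = 23 links among S = 13 species.
L/S = 23/13 = 1.7692 ≈ 1.77.

L/S = 1.77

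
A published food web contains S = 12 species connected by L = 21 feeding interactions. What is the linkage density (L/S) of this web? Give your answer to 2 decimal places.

There are L = 21 links among S = 12 species.
L/S = 21/12 = 1.7500 ≈ 1.75.

L/S = 1.75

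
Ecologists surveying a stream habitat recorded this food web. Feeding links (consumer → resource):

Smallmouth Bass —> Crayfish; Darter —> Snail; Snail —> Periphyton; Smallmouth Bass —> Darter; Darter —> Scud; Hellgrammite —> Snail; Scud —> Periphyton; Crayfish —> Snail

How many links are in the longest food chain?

One longest chain: Periphyton → Scud → Darter → Smallmouth Bass.
It has 4 species and 3 links.

3 links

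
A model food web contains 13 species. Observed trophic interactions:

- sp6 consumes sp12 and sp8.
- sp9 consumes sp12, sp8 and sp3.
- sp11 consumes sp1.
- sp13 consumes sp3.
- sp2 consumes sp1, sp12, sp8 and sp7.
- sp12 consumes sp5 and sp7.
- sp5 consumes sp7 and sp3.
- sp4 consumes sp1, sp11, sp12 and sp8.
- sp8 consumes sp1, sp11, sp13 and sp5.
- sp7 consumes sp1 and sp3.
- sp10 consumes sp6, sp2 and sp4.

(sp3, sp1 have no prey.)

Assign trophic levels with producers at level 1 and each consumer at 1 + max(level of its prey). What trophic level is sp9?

sp3 is a producer → level 1.
sp7 eats sp3 (level 1); other prey at levels: sp1 1 → level 2.
sp5 eats sp7 (level 2); other prey at levels: sp3 1 → level 3.
sp12 eats sp5 (level 3); other prey at levels: sp7 2 → level 4.
sp9 eats sp12 (level 4); other prey at levels: sp3 1, sp8 4 → level 5.

Trophic level 5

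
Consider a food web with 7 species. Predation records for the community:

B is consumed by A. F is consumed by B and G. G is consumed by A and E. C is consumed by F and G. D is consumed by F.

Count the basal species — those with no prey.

2

Basal species (no prey listed): C, D.
Count: 2.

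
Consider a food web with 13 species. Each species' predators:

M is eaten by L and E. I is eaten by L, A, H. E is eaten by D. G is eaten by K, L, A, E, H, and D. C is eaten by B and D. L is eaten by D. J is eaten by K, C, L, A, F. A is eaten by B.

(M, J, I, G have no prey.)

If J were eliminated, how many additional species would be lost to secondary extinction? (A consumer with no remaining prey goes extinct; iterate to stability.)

2

Remove J.
Round 1: F (all prey gone), C (all prey gone) → extinct.
No further losses. Total secondary extinctions: 2.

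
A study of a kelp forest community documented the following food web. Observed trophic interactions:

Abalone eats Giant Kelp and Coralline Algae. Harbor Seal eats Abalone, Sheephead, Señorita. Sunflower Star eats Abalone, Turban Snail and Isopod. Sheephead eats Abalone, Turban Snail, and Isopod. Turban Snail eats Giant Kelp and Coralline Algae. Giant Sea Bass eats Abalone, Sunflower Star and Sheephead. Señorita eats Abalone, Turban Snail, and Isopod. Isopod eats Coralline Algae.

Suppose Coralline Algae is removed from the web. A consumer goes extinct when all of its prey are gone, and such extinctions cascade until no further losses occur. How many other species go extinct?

Remove Coralline Algae.
Round 1: Isopod (all prey gone) → extinct.
No further losses. Total secondary extinctions: 1.

1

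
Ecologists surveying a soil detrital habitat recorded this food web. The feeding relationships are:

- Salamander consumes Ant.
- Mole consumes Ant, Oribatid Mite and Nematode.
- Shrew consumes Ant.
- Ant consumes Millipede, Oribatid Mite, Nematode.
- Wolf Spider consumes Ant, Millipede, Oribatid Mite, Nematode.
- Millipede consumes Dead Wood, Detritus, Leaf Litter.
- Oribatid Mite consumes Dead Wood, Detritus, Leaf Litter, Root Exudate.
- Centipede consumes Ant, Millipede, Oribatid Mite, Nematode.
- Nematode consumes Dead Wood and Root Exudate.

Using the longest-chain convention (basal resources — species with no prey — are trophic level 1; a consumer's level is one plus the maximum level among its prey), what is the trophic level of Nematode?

Trophic level 2

Dead Wood has no prey (basal) → level 1.
Nematode eats Dead Wood (level 1); other prey at levels: Root Exudate 1 → level 2.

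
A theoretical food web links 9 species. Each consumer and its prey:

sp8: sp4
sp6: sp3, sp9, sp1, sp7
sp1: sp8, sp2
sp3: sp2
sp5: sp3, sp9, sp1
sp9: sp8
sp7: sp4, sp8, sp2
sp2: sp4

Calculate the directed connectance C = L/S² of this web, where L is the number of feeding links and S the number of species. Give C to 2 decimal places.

C = 0.20

The web has S = 9 species and L = 16 feeding links.
C = L / S² = 16 / 81 = 0.1975 ≈ 0.20.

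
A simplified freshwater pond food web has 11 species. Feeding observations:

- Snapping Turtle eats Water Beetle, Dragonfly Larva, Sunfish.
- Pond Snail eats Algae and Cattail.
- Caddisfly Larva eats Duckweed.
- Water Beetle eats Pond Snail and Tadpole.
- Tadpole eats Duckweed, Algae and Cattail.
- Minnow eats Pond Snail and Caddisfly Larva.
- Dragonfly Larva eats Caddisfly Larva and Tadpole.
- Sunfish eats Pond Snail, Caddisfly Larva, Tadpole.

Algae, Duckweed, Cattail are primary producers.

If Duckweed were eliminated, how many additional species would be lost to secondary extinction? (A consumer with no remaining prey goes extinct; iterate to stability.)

Remove Duckweed.
Round 1: Caddisfly Larva (all prey gone) → extinct.
No further losses. Total secondary extinctions: 1.

1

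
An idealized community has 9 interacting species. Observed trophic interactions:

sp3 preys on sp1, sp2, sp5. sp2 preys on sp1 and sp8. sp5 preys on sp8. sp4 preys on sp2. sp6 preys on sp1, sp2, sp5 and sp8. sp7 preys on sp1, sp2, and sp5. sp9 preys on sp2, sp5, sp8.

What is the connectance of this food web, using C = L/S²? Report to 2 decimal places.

The web has S = 9 species and L = 17 feeding links.
C = L / S² = 17 / 81 = 0.2099 ≈ 0.21.

C = 0.21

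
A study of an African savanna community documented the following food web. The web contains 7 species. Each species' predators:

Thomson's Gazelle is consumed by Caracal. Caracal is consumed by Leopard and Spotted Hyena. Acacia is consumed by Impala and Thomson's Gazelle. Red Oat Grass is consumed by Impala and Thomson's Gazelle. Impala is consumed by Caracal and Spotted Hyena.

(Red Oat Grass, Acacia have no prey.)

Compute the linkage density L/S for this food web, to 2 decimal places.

L/S = 1.29

There are L = 9 links among S = 7 species.
L/S = 9/7 = 1.2857 ≈ 1.29.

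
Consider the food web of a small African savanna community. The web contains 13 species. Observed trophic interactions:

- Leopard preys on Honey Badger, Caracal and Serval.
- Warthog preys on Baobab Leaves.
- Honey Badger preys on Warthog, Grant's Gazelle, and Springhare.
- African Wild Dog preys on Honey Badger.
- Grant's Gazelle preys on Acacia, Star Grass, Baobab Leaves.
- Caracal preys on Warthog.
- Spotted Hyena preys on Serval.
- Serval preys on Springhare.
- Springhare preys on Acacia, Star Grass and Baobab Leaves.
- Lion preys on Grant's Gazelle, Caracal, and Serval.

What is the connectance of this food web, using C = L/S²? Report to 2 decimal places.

C = 0.12

The web has S = 13 species and L = 20 feeding links.
C = L / S² = 20 / 169 = 0.1183 ≈ 0.12.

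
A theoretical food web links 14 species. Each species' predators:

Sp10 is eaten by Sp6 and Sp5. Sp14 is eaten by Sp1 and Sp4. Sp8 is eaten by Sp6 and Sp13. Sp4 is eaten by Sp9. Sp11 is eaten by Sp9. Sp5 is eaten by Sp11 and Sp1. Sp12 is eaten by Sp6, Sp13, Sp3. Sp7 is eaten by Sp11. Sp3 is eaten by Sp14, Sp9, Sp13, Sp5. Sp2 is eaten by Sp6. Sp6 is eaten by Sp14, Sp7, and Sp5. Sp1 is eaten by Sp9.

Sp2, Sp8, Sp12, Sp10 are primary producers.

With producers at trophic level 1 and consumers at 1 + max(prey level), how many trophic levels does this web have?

Producers (level 1): Sp2, Sp8, Sp12, Sp10.
Sp2 → Sp6 → Sp7 → Sp11 → Sp9 gives Sp9 level 5.
No species has a prey at level 5, so no species reaches level 6.

5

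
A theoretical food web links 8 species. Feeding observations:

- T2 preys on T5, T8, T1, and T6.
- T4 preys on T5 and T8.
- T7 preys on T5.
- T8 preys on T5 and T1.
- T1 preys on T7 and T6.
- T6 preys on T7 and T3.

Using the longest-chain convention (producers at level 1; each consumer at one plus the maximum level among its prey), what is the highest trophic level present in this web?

Producers (level 1): T3, T5.
T5 → T7 → T6 → T1 → T8 → T2 gives T2 level 6.
No species has a prey at level 6, so no species reaches level 7.

6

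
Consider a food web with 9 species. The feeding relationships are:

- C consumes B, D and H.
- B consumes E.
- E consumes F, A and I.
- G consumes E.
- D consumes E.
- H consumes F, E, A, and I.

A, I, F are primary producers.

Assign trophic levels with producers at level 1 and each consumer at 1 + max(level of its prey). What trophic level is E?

A is a producer → level 1.
E eats A (level 1); other prey at levels: I 1, F 1 → level 2.

Trophic level 2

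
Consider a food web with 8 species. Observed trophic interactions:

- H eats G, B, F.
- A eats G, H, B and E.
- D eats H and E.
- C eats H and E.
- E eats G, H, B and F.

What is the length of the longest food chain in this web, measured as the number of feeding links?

3 links

One longest chain: B → H → E → A.
It has 4 species and 3 links.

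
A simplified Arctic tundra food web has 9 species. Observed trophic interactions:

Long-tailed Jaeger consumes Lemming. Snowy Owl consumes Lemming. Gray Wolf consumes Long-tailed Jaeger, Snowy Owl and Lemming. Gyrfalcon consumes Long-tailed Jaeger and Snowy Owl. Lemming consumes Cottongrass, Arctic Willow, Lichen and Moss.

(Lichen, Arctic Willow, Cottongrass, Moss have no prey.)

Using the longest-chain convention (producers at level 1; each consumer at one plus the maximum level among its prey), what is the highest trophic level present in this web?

4

Producers (level 1): Lichen, Arctic Willow, Cottongrass, Moss.
Lichen → Lemming → Snowy Owl → Gyrfalcon gives Gyrfalcon level 4.
No species has a prey at level 4, so no species reaches level 5.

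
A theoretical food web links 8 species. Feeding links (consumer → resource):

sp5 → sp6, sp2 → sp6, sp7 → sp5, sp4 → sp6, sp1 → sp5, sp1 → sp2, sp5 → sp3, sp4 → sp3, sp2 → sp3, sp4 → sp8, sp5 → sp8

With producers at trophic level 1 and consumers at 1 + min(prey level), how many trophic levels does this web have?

3

Producers (level 1): sp3, sp8, sp6.
Following each consumer down to its lowest-level prey: sp3 → sp5 → sp1 (levels 1 through 3).
All prey of sp1 (sp5 2, sp2 2) are at level 2 or above, so sp1 is at level 1 + 2 = 3.
Every consumer has at least one prey at level 2 or below, so none exceeds level 3.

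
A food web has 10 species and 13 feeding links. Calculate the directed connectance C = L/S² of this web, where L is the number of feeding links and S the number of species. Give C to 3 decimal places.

C = 0.130

The web has S = 10 species and L = 13 feeding links.
C = L / S² = 13 / 100 = 0.1300 ≈ 0.130.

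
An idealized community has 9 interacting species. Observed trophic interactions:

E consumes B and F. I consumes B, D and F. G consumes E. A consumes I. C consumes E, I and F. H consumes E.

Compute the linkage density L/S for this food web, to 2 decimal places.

There are L = 11 links among S = 9 species.
L/S = 11/9 = 1.2222 ≈ 1.22.

L/S = 1.22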